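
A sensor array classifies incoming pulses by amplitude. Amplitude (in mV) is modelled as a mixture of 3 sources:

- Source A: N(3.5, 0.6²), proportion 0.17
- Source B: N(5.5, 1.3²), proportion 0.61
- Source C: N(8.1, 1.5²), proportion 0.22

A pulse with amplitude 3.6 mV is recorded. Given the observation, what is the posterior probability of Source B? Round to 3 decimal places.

0.365

Posterior ∝ prior × likelihood, so P(k | x) ∝ π_k f_k(x); normalise over all components.
Normal densities:
  L_A = 0.655733
  L_B = 0.105468
  L_C = 0.00295457
Unnormalised posteriors:
  π_A·L_A = 0.17 × 0.655733 = 0.111475
  π_B·L_B = 0.61 × 0.105468 = 0.0643353
  π_C·L_C = 0.22 × 0.00295457 = 0.000650004
Marginal: 0.111475 + 0.0643353 + 0.000650004 = 0.17646
P(Source B | 3.6 mV) = 0.0643353 / 0.17646 ≈ 0.365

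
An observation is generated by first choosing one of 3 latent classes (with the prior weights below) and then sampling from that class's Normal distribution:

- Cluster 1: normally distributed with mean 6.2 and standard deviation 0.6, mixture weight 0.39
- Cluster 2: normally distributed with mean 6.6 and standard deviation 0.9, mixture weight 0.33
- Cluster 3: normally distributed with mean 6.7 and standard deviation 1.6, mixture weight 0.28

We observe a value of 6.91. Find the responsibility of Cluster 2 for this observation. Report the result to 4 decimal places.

0.4105

Apply Bayes' rule: the posterior for each component is proportional to its prior times its likelihood at x.
Normal densities:
  L_1 = (1/(0.6·√(2π)))·exp(−(6.91−6.2)²/(2·0.6²)) = 0.664904·exp(-0.70014) = 0.330136
  L_2 = (1/(0.9·√(2π)))·exp(−(6.91−6.6)²/(2·0.9²)) = 0.443269·exp(-0.05932) = 0.417739
  L_3 = (1/(1.6·√(2π)))·exp(−(6.91−6.7)²/(2·1.6²)) = 0.249339·exp(-0.00861) = 0.247201
Prior × likelihood for each component:
  π_1·L_1 = 0.39 × 0.330136 = 0.128753
  π_2·L_2 = 0.33 × 0.417739 = 0.137854
  π_3·L_3 = 0.28 × 0.247201 = 0.0692161
Marginal: 0.128753 + 0.137854 + 0.0692161 = 0.335823
Responsibility of Cluster 2: 0.137854 / 0.335823 ≈ 0.4105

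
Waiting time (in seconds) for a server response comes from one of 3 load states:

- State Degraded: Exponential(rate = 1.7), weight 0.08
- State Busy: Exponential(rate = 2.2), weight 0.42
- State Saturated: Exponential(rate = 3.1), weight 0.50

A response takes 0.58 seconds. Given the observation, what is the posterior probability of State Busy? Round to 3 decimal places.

The responsibility of component k is π_k f_k(x) divided by Σ_j π_j f_j(x).
Component likelihoods at x = 0.58 seconds:
  f_Degraded = 1.7·e^(−1.7·0.58) = 1.7·e^(−0.9860) = 0.634212
  f_Busy = 2.2·e^(−2.2·0.58) = 2.2·e^(−1.2760) = 0.614134
  f_Saturated = 3.1·e^(−3.1·0.58) = 3.1·e^(−1.7980) = 0.513452
Prior × likelihood for each component:
  π_Degraded·f_Degraded = 0.08 × 0.634212 = 0.050737
  π_Busy·f_Busy = 0.42 × 0.614134 = 0.257936
  π_Saturated·f_Saturated = 0.50 × 0.513452 = 0.256726
Evidence: 0.050737 + 0.257936 + 0.256726 = 0.565399
P(State Busy | 0.58 seconds) ≈ 0.456

0.456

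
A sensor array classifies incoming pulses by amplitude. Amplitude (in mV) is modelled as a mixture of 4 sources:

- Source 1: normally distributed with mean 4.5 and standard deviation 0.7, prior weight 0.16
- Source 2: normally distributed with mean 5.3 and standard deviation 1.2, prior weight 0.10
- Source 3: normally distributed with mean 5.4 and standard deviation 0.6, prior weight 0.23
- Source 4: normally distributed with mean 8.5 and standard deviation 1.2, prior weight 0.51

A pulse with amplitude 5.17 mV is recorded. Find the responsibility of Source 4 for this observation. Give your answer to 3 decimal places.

0.015

The responsibility of component k is w_k f_k(x) divided by Σ_j w_j f_j(x).
Normal densities:
  L_1 = (1/(0.7·√(2π)))·exp(−(5.17−4.5)²/(2·0.7²)) = 0.569918·exp(-0.45806) = 0.360478
  L_2 = (1/(1.2·√(2π)))·exp(−(5.17−5.3)²/(2·1.2²)) = 0.332452·exp(-0.00587) = 0.330507
  L_3 = (1/(0.6·√(2π)))·exp(−(5.17−5.4)²/(2·0.6²)) = 0.664904·exp(-0.07347) = 0.617803
  L_4 = (1/(1.2·√(2π)))·exp(−(5.17−8.5)²/(2·1.2²)) = 0.332452·exp(-3.85031) = 0.00707228
Unnormalised posteriors:
  w_1·L_1 = 0.16 × 0.360478 = 0.0576765
  w_2·L_2 = 0.10 × 0.330507 = 0.0330507
  w_3·L_3 = 0.23 × 0.617803 = 0.142095
  w_4·L_4 = 0.51 × 0.00707228 = 0.00360686
Denominator: 0.0576765 + 0.0330507 + 0.142095 + 0.00360686 = 0.236429
P(Source 4 | x) = 0.00360686 / 0.236429 ≈ 0.015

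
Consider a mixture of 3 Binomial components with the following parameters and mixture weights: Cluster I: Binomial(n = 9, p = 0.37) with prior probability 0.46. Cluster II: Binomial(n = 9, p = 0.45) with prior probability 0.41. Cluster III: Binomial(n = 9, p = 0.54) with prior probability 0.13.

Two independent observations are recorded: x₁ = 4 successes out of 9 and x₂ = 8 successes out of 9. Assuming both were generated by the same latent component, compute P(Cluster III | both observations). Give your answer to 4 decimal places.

0.4379

By Bayes' theorem, P(k | x) = π_k f_k(x) / Σ_j π_j f_j(x).
Since both observations come from the same component, the likelihood for component k is f_k(x₁)·f_k(x₂).
  f_I = [0.234358] × [0.00199158] = 0.000466742
  f_II = [0.260036] × [0.00832349] = 0.00216441
  f_III = [0.220666] × [0.029933] = 0.00660519
Multiply by the mixture weights:
  π_I·f_I = 0.46 × 0.000466742 = 0.000214701
  π_II·f_II = 0.41 × 0.00216441 = 0.000887408
  π_III·f_III = 0.13 × 0.00660519 = 0.000858674
Evidence: 0.000214701 + 0.000887408 + 0.000858674 = 0.00196078
Responsibility of Cluster III: 0.000858674 / 0.00196078 ≈ 0.4379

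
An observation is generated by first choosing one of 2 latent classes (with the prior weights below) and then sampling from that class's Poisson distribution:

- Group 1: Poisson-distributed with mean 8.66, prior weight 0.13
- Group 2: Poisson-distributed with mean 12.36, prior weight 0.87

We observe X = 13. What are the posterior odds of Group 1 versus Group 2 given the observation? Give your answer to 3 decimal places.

0.059

Only the two components matter; the odds are (π_i f_i(x)) / (π_j f_j(x)).
Evaluate each component's likelihood at the observed value:
  L_1 = e^(−8.66)·8.66^13/13! = 0.0429005
  L_2 = e^(−12.36)·12.36^13/13! = 0.108163
Posterior odds = (π_1·L_1) / (π_2·L_2) = (0.13·0.0429005) / (0.87·0.108163) = 0.00557706 / 0.0941021 ≈ 0.059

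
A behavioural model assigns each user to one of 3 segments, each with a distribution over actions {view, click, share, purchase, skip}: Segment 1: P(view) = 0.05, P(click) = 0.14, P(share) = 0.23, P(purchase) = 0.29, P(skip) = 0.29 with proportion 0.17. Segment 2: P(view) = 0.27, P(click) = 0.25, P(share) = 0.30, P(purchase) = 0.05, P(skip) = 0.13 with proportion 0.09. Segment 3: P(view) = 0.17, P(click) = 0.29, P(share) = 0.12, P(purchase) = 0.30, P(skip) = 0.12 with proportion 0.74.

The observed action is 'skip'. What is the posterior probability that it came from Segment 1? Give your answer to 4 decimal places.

Posterior ∝ prior × likelihood, so P(k | x) ∝ P(Z=k) f_k(x); normalise over all components.
Categorical probabilities:
  p_1 = 0.29
  p_2 = 0.13
  p_3 = 0.12
Unnormalised posteriors:
  P(Z=1)·p_1 = 0.17 × 0.29 = 0.0493
  P(Z=2)·p_2 = 0.09 × 0.13 = 0.0117
  P(Z=3)·p_3 = 0.74 × 0.12 = 0.0888
Denominator: 0.0493 + 0.0117 + 0.0888 = 0.1498
Responsibility of Segment 1: 0.0493 / 0.1498 ≈ 0.3291

0.3291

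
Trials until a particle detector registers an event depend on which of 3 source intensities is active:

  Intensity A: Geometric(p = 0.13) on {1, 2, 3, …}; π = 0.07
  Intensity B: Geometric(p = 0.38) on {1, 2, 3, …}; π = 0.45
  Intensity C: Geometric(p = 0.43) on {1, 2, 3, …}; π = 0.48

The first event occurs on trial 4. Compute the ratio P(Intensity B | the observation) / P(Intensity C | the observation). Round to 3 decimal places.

1.066

Only the two components matter; the odds are (w_i f_i(x)) / (w_j f_j(x)).
Component likelihoods at x = 4:
  f_A = 0.0856054
  f_B = 0.0905646
  f_C = 0.079633
Posterior odds = (w_B·f_B) / (w_C·f_C) = (0.45·0.0905646) / (0.48·0.079633) = 0.0407541 / 0.0382238 ≈ 1.066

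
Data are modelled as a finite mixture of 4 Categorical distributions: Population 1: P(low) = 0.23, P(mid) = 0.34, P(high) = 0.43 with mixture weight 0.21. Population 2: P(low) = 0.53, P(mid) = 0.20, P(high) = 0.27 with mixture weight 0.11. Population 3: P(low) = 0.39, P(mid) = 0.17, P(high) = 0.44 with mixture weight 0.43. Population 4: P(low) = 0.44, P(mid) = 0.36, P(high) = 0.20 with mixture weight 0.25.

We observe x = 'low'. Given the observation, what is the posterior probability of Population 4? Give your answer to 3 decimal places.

0.286

P(component k | x) = w_k·f_k(x) / marginal(x), where marginal(x) = Σ_j w_j·f_j(x).
Component likelihoods at x = 'low':
  L_1 = 0.23
  L_2 = 0.53
  L_3 = 0.39
  L_4 = 0.44
Prior × likelihood for each component:
  w_1·L_1 = 0.21 × 0.23 = 0.0483
  w_2·L_2 = 0.11 × 0.53 = 0.0583
  w_3·L_3 = 0.43 × 0.39 = 0.1677
  w_4·L_4 = 0.25 × 0.44 = 0.11
Normaliser: 0.0483 + 0.0583 + 0.1677 + 0.11 = 0.3843
P(Population 4 | data) ≈ 0.286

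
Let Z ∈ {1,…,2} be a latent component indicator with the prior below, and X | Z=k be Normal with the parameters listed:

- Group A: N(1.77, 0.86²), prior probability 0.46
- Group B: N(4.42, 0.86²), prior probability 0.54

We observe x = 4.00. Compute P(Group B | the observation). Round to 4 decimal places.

0.9678

By Bayes' theorem, P(k | x) = π_k f_k(x) / Σ_j π_j f_j(x).
Component likelihoods at x = 4.00:
  p_A = 0.0160829
  p_B = 0.411737
Prior × likelihood for each component:
  π_A·p_A = 0.46 × 0.0160829 = 0.00739812
  π_B·p_B = 0.54 × 0.411737 = 0.222338
Sum: 0.00739812 + 0.222338 = 0.229736
P(Group B | 4.00) = 0.222338 / 0.229736 ≈ 0.9678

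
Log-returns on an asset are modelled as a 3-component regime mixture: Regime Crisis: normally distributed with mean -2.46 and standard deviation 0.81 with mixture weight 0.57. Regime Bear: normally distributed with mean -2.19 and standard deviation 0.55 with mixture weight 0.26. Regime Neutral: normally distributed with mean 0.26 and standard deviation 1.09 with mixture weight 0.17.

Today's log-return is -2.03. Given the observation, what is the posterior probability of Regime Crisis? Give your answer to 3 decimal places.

Apply Bayes' rule: the posterior for each component is proportional to its prior times its likelihood at x.
Component likelihoods at x = -2.03:
  f_Crisis = 0.427789
  f_Bear = 0.695297
  f_Neutral = 0.0402742
Prior × likelihood for each component:
  w_Crisis·f_Crisis = 0.57 × 0.427789 = 0.24384
  w_Bear·f_Bear = 0.26 × 0.695297 = 0.180777
  w_Neutral·f_Neutral = 0.17 × 0.0402742 = 0.00684662
Denominator: 0.24384 + 0.180777 + 0.00684662 = 0.431464
So the posterior for Regime Crisis is 0.24384 / 0.431464 ≈ 0.565.

0.565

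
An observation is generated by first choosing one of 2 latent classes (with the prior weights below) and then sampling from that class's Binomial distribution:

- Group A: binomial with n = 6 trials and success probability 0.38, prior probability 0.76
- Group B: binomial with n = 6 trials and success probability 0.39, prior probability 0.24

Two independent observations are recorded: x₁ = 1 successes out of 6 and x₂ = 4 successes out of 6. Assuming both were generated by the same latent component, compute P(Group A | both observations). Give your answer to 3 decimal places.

0.757

By Bayes' theorem, P(k | x) = π_k f_k(x) / Σ_j π_j f_j(x).
Since both observations come from the same component, the likelihood for component k is f_k(x₁)·f_k(x₂).
  L_A = [C(6,1)·0.38^1·0.62^5 = 6·0.38·0.0916133 = 0.208878] × [0.120229] = 0.0251132
  L_B = [C(6,1)·0.39^1·0.61^5 = 6·0.39·0.0844596 = 0.197636] × [0.129125] = 0.0255196
Prior × likelihood for each component:
  π_A·L_A = 0.76 × 0.0251132 = 0.019086
  π_B·L_B = 0.24 × 0.0255196 = 0.00612471
Denominator: 0.019086 + 0.00612471 = 0.0252108
So the posterior for Group A is 0.019086 / 0.0252108 ≈ 0.757.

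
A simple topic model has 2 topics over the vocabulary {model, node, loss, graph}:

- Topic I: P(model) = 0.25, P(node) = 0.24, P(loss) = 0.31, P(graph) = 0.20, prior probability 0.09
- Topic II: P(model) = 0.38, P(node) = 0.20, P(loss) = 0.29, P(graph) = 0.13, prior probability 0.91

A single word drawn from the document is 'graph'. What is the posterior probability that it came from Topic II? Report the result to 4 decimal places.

0.8679

P(component k | x) = P(Z=k)·f_k(x) / marginal(x), where marginal(x) = Σ_j P(Z=j)·f_j(x).
Evaluate each component's likelihood at the observed value:
  p_I = P(graph | comp) = 0.20
  p_II = P(graph | comp) = 0.13
Unnormalised posteriors:
  P(Z=I)·p_I = 0.09 × 0.2 = 0.018
  P(Z=II)·p_II = 0.91 × 0.13 = 0.1183
Sum: 0.018 + 0.1183 = 0.1363
P(Topic II | data) ≈ 0.8679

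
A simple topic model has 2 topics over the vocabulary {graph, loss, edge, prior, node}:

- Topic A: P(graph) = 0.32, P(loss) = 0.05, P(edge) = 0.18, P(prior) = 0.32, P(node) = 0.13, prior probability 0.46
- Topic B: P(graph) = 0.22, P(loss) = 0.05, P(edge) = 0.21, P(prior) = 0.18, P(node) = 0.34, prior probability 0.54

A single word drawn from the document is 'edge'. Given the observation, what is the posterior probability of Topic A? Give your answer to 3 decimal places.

0.422

Apply Bayes' rule: the posterior for each component is proportional to its prior times its likelihood at x.
Evaluate each component's likelihood at the observed value:
  p_A = P(edge | comp) = 0.18
  p_B = P(edge | comp) = 0.21
Prior × likelihood for each component:
  w_A·p_A = 0.46 × 0.18 = 0.0828
  w_B·p_B = 0.54 × 0.21 = 0.1134
Marginal: 0.0828 + 0.1134 = 0.1962
Responsibility of Topic A: 0.0828 / 0.1962 ≈ 0.422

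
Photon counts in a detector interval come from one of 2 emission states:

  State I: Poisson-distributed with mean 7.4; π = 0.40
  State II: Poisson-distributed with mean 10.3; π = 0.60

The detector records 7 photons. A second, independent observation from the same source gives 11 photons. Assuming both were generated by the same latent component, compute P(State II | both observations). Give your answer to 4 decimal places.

Apply Bayes' rule: the posterior for each component is proportional to its prior times its likelihood at x.
Since both observations come from the same component, the likelihood for component k is f_k(x₁)·f_k(x₂).
  L_I = [e^(−7.4)·7.4^7/7! = 0.147371] × [0.0557974] = 0.00822293
  L_II = [e^(−10.3)·10.3^7/7! = 0.0820724] × [0.116633] = 0.00957233
Unnormalised posteriors:
  P(Z=I)·L_I = 0.40 × 0.00822293 = 0.00328917
  P(Z=II)·L_II = 0.60 × 0.00957233 = 0.0057434
Sum: 0.00328917 + 0.0057434 = 0.00903257
So the posterior for State II is 0.0057434 / 0.00903257 ≈ 0.6359.

0.6359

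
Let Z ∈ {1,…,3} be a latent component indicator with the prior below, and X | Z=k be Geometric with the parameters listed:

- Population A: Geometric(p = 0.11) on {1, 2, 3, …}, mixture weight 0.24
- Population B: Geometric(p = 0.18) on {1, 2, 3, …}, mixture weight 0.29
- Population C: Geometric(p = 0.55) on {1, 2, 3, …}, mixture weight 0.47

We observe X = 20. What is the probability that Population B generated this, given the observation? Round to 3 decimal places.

0.294

Apply Bayes' rule: the posterior for each component is proportional to its prior times its likelihood at x.
Geometric probabilities:
  L_A = 0.0120172
  L_B = 0.00414702
  L_C = 1.4171e-07
Unnormalised posteriors:
  P(Z=A)·L_A = 0.24 × 0.0120172 = 0.00288412
  P(Z=B)·L_B = 0.29 × 0.00414702 = 0.00120263
  P(Z=C)·L_C = 0.47 × 1.4171e-07 = 6.66037e-08
Evidence: 0.00288412 + 0.00120263 + 6.66037e-08 = 0.00408683
So the posterior for Population B is 0.00120263 / 0.00408683 ≈ 0.294.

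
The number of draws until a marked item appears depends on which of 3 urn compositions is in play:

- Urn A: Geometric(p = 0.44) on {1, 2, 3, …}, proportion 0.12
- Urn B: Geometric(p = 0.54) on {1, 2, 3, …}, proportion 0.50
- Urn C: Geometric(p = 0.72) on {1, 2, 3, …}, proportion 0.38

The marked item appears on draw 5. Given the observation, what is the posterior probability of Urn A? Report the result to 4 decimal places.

0.2738

Apply Bayes' rule: the posterior for each component is proportional to its prior times its likelihood at x.
Geometric probabilities:
  p_A = 0.44·(1−0.44)^4 = 0.44·0.098345 = 0.0432718
  p_B = 0.54·(1−0.54)^4 = 0.54·0.0447746 = 0.0241783
  p_C = 0.72·(1−0.72)^4 = 0.72·0.00614656 = 0.00442552
Multiply by the mixture weights:
  P(Z=A)·p_A = 0.12 × 0.0432718 = 0.00519261
  P(Z=B)·p_B = 0.50 × 0.0241783 = 0.0120891
  P(Z=C)·p_C = 0.38 × 0.00442552 = 0.0016817
Evidence: 0.00519261 + 0.0120891 + 0.0016817 = 0.0189634
Responsibility of Urn A: 0.00519261 / 0.0189634 ≈ 0.2738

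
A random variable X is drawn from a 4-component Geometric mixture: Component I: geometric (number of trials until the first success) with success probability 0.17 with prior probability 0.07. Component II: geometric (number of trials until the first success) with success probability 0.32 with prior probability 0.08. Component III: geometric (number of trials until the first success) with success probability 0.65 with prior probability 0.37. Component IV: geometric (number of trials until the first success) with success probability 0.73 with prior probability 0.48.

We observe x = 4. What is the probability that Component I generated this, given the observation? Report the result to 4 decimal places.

0.2122

Posterior ∝ prior × likelihood, so P(k | x) ∝ w_k f_k(x); normalise over all components.
Evaluate each component's likelihood at the observed value:
  p_I = 0.17·(1−0.17)^3 = 0.17·0.571787 = 0.0972038
  p_II = 0.32·(1−0.32)^3 = 0.32·0.314432 = 0.100618
  p_III = 0.65·(1−0.65)^3 = 0.65·0.042875 = 0.0278687
  p_IV = 0.73·(1−0.73)^3 = 0.73·0.019683 = 0.0143686
Weight by the priors:
  w_I·p_I = 0.07 × 0.0972038 = 0.00680427
  w_II·p_II = 0.08 × 0.100618 = 0.00804946
  w_III·p_III = 0.37 × 0.0278687 = 0.0103114
  w_IV·p_IV = 0.48 × 0.0143686 = 0.00689692
Denominator: 0.00680427 + 0.00804946 + 0.0103114 + 0.00689692 = 0.0320621
P(Component I | the observation) ≈ 0.2122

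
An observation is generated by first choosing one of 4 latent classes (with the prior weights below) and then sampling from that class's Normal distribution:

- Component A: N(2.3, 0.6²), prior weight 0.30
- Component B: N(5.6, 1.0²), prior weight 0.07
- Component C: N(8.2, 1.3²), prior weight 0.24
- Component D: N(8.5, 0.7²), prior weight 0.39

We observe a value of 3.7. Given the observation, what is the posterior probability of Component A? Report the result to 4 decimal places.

By Bayes' theorem, P(k | x) = π_k f_k(x) / Σ_j π_j f_j(x).
Evaluate each component's likelihood at the observed value:
  p_A = 0.0437031
  p_B = 0.0656158
  p_C = 0.000767458
  p_D = 3.51124e-11
Multiply by the mixture weights:
  π_A·p_A = 0.30 × 0.0437031 = 0.0131109
  π_B·p_B = 0.07 × 0.0656158 = 0.00459311
  π_C·p_C = 0.24 × 0.000767458 = 0.00018419
  π_D·p_D = 0.39 × 3.51124e-11 = 1.36938e-11
Normaliser: 0.0131109 + 0.00459311 + 0.00018419 + 1.36938e-11 = 0.0178882
So the posterior for Component A is 0.0131109 / 0.0178882 ≈ 0.7329.

0.7329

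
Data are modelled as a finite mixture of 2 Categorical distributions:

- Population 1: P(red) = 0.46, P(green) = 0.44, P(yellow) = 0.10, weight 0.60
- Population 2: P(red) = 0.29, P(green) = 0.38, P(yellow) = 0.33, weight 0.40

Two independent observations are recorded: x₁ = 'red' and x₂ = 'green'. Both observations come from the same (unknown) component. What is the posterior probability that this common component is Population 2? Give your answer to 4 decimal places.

P(component k | x) = π_k·f_k(x) / marginal(x), where marginal(x) = Σ_j π_j·f_j(x).
Since both observations come from the same component, the likelihood for component k is f_k(x₁)·f_k(x₂).
  f_1 = [0.46] × [0.44] = 0.2024
  f_2 = [0.29] × [0.38] = 0.1102
Multiply by the mixture weights:
  π_1·f_1 = 0.60 × 0.2024 = 0.12144
  π_2·f_2 = 0.40 × 0.1102 = 0.04408
Evidence: 0.12144 + 0.04408 = 0.16552
Responsibility of Population 2: 0.04408 / 0.16552 ≈ 0.2663

0.2663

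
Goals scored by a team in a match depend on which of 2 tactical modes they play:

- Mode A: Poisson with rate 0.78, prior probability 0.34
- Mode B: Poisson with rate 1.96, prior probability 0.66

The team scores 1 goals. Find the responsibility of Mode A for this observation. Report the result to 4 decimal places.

0.4002

The responsibility of component k is P(Z=k) f_k(x) divided by Σ_j P(Z=j) f_j(x).
Component likelihoods at x = 1 goals:
  L_A = 0.357557
  L_B = 0.276083
Unnormalised posteriors:
  P(Z=A)·L_A = 0.34 × 0.357557 = 0.121569
  P(Z=B)·L_B = 0.66 × 0.276083 = 0.182214
Normaliser: 0.121569 + 0.182214 = 0.303784
So the posterior for Mode A is 0.121569 / 0.303784 ≈ 0.4002.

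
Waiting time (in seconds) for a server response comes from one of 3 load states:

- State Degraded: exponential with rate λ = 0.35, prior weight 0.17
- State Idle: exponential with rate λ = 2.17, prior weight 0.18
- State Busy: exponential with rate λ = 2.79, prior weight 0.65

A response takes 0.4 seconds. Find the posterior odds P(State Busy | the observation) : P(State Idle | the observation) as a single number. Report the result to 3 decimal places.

Only the two components matter; the odds are (π_i f_i(x)) / (π_j f_j(x)).
Evaluate each component's likelihood at the observed value:
  p_Degraded = 0.35·e^(−0.35·0.4) = 0.35·e^(−0.1400) = 0.304275
  p_Idle = 2.17·e^(−2.17·0.4) = 2.17·e^(−0.8680) = 0.910945
  p_Busy = 2.79·e^(−2.79·0.4) = 2.79·e^(−1.1160) = 0.913969
Posterior odds = (π_Busy·p_Busy) / (π_Idle·p_Idle) = (0.65·0.913969) / (0.18·0.910945) = 0.59408 / 0.16397 ≈ 3.623

3.623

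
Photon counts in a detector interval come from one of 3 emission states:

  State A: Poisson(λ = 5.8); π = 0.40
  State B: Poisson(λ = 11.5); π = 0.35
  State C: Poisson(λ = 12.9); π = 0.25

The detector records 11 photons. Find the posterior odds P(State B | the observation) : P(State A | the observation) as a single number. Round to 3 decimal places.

Since P(k|x) ∝ P(Z=k) f_k(x), the posterior odds are P(Z=i) f_i(x) / (P(Z=j) f_j(x)).
Poisson probabilities:
  L_A = e^(−5.8)·5.8^11/11! = 0.0189515
  L_B = e^(−11.5)·11.5^11/11! = 0.118068
  L_C = e^(−12.9)·12.9^11/11! = 0.103023
Odds = (0.35/0.40) × (0.118068/0.0189515) = 0.875 × 6.23002 ≈ 5.451

5.451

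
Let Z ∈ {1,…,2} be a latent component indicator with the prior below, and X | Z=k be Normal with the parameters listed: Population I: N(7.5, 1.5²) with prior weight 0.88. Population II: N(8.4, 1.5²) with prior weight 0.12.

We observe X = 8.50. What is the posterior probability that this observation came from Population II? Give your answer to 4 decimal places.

0.1452

By Bayes' theorem, P(k | x) = w_k f_k(x) / Σ_j w_j f_j(x).
Normal densities:
  p_I = (1/(1.5·√(2π)))·exp(−(8.50−7.5)²/(2·1.5²)) = 0.265962·exp(-0.22222) = 0.212965
  p_II = (1/(1.5·√(2π)))·exp(−(8.50−8.4)²/(2·1.5²)) = 0.265962·exp(-0.00222) = 0.265371
Multiply by the mixture weights:
  w_I·p_I = 0.88 × 0.212965 = 0.187409
  w_II·p_II = 0.12 × 0.265371 = 0.0318445
Evidence: 0.187409 + 0.0318445 = 0.219254
So the posterior for Population II is 0.0318445 / 0.219254 ≈ 0.1452.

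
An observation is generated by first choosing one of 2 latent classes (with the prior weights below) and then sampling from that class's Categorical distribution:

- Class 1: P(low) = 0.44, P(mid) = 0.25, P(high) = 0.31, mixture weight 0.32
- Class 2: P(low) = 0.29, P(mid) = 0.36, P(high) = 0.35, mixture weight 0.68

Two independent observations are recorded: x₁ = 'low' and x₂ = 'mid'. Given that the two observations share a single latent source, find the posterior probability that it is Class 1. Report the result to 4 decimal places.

By Bayes' theorem, P(k | x) = π_k f_k(x) / Σ_j π_j f_j(x).
Since both observations come from the same component, the likelihood for component k is f_k(x₁)·f_k(x₂).
  L_1 = [P(low | comp) = 0.44] × [0.25] = 0.11
  L_2 = [P(low | comp) = 0.29] × [0.36] = 0.1044
Unnormalised posteriors:
  π_1·L_1 = 0.32 × 0.11 = 0.0352
  π_2·L_2 = 0.68 × 0.1044 = 0.070992
Evidence: 0.0352 + 0.070992 = 0.106192
So the posterior for Class 1 is 0.0352 / 0.106192 ≈ 0.3315.

0.3315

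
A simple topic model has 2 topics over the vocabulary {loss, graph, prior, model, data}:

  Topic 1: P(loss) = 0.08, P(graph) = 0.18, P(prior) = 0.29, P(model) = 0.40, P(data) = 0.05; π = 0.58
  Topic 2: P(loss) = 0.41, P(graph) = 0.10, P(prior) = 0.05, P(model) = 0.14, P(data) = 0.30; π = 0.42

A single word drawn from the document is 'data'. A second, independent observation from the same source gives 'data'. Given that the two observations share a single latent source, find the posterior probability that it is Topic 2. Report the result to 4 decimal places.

0.9631

By Bayes' theorem, P(k | x) = w_k f_k(x) / Σ_j w_j f_j(x).
Since both observations come from the same component, the likelihood for component k is f_k(x₁)·f_k(x₂).
  L_1 = [P(data | comp) = 0.05] × [0.05] = 0.0025
  L_2 = [P(data | comp) = 0.30] × [0.3] = 0.09
Weight by the priors:
  w_1·L_1 = 0.58 × 0.0025 = 0.00145
  w_2·L_2 = 0.42 × 0.09 = 0.0378
Marginal: 0.00145 + 0.0378 = 0.03925
So the posterior for Topic 2 is 0.0378 / 0.03925 ≈ 0.9631.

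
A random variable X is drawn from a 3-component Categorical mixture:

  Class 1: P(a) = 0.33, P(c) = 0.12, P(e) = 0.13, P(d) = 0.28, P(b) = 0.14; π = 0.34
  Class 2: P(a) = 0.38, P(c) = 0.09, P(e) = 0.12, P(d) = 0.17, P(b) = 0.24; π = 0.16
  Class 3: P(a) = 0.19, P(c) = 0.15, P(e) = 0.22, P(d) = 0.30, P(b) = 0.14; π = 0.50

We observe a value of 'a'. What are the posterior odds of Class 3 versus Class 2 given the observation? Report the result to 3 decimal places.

Posterior odds = (P(Z=i) f_i(x)) / (P(Z=j) f_j(x)); the normalising sum cancels.
Component likelihoods at x = 'a':
  p_1 = P(a | comp) = 0.33
  p_2 = P(a | comp) = 0.38
  p_3 = P(a | comp) = 0.19
0.095 / 0.0608 ≈ 1.562

1.562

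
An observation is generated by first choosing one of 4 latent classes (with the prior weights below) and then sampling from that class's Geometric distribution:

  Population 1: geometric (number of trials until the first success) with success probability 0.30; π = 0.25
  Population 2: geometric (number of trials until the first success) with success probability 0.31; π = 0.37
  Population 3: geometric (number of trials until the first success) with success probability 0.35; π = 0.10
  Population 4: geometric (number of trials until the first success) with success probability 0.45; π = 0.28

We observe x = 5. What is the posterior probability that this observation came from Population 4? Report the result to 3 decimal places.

0.187

The responsibility of component k is π_k f_k(x) divided by Σ_j π_j f_j(x).
Geometric probabilities:
  L_1 = 0.30·(1−0.30)^4 = 0.30·0.2401 = 0.07203
  L_2 = 0.31·(1−0.31)^4 = 0.31·0.226671 = 0.0702681
  L_3 = 0.35·(1−0.35)^4 = 0.35·0.178506 = 0.0624772
  L_4 = 0.45·(1−0.45)^4 = 0.45·0.0915063 = 0.0411778
Multiply by the mixture weights:
  π_1·L_1 = 0.25 × 0.07203 = 0.0180075
  π_2·L_2 = 0.37 × 0.0702681 = 0.0259992
  π_3·L_3 = 0.10 × 0.0624772 = 0.00624772
  π_4·L_4 = 0.28 × 0.0411778 = 0.0115298
Denominator: 0.0180075 + 0.0259992 + 0.00624772 + 0.0115298 = 0.0617842
So the posterior for Population 4 is 0.0115298 / 0.0617842 ≈ 0.187.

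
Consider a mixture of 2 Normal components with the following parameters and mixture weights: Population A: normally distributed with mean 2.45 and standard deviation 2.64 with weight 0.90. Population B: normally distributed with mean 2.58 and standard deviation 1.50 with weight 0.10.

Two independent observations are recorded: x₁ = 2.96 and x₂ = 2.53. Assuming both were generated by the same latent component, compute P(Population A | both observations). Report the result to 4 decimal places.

The responsibility of component k is π_k f_k(x) divided by Σ_j π_j f_j(x).
Since both observations come from the same component, the likelihood for component k is f_k(x₁)·f_k(x₂).
  L_A = [0.148321] × [0.151045] = 0.0224032
  L_B = [0.257563] × [0.265814] = 0.0684637
Unnormalised posteriors:
  π_A·L_A = 0.90 × 0.0224032 = 0.0201628
  π_B·L_B = 0.10 × 0.0684637 = 0.00684637
Marginal: 0.0201628 + 0.00684637 = 0.0270092
P(Population A | x) = 0.0201628 / 0.0270092 ≈ 0.7465

0.7465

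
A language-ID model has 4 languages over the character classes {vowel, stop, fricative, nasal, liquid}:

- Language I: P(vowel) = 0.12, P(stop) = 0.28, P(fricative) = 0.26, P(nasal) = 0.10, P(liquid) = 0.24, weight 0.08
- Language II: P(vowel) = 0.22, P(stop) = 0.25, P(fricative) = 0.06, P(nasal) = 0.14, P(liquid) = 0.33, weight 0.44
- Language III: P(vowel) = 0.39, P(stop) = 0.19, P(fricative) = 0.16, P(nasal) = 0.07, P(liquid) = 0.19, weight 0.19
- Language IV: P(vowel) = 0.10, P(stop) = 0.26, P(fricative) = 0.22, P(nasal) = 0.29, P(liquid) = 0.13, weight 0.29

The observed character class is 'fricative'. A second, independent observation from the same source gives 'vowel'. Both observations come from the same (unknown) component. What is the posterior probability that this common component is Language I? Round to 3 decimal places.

By Bayes' theorem, P(k | x) = P(Z=k) f_k(x) / Σ_j P(Z=j) f_j(x).
Since both observations come from the same component, the likelihood for component k is f_k(x₁)·f_k(x₂).
  L_I = [P(fricative | comp) = 0.26] × [0.12] = 0.0312
  L_II = [P(fricative | comp) = 0.06] × [0.22] = 0.0132
  L_III = [P(fricative | comp) = 0.16] × [0.39] = 0.0624
  L_IV = [P(fricative | comp) = 0.22] × [0.1] = 0.022
Prior × likelihood for each component:
  P(Z=I)·L_I = 0.08 × 0.0312 = 0.002496
  P(Z=II)·L_II = 0.44 × 0.0132 = 0.005808
  P(Z=III)·L_III = 0.19 × 0.0624 = 0.011856
  P(Z=IV)·L_IV = 0.29 × 0.022 = 0.00638
Evidence: 0.002496 + 0.005808 + 0.011856 + 0.00638 = 0.02654
So the posterior for Language I is 0.002496 / 0.02654 ≈ 0.094.

0.094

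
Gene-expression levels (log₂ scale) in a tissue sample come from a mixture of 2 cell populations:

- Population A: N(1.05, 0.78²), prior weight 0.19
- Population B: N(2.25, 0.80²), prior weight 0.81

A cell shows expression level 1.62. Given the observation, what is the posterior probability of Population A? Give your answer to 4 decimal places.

0.2007

By Bayes' theorem, P(k | x) = π_k f_k(x) / Σ_j π_j f_j(x).
Evaluate each component's likelihood at the observed value:
  p_A = (1/(0.78·√(2π)))·exp(−(1.62−1.05)²/(2·0.78²)) = 0.511464·exp(-0.26701) = 0.39161
  p_B = (1/(0.80·√(2π)))·exp(−(1.62−2.25)²/(2·0.80²)) = 0.498678·exp(-0.31008) = 0.365725
Weight by the priors:
  π_A·p_A = 0.19 × 0.39161 = 0.0744059
  π_B·p_B = 0.81 × 0.365725 = 0.296237
Evidence: 0.0744059 + 0.296237 = 0.370643
P(Population A | the observation) = 0.0744059 / 0.370643 ≈ 0.2007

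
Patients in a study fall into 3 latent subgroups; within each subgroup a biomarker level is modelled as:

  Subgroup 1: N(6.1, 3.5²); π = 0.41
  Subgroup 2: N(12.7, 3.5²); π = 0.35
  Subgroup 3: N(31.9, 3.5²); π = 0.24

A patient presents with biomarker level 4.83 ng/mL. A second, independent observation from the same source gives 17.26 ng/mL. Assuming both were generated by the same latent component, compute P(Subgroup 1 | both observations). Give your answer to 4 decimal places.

Posterior ∝ prior × likelihood, so P(k | x) ∝ w_k f_k(x); normalise over all components.
Since both observations come from the same component, the likelihood for component k is f_k(x₁)·f_k(x₂).
  f_1 = [(1/(3.5·√(2π)))·exp(−(4.83−6.1)²/(2·3.5²)) = 0.113984·exp(-0.06583) = 0.106721] × [0.000706494] = 7.5398e-05
  f_2 = [(1/(3.5·√(2π)))·exp(−(4.83−12.7)²/(2·3.5²)) = 0.113984·exp(-2.52804) = 0.00909766] × [0.0487807] = 0.00044379
  f_3 = [(1/(3.5·√(2π)))·exp(−(4.83−31.9)²/(2·3.5²)) = 0.113984·exp(-29.90959) = 1.16754e-14] × [1.80955e-05] = 2.11273e-19
Multiply by the mixture weights:
  w_1·f_1 = 0.41 × 7.5398e-05 = 3.09132e-05
  w_2·f_2 = 0.35 × 0.00044379 = 0.000155327
  w_3·f_3 = 0.24 × 2.11273e-19 = 5.07054e-20
Marginal: 3.09132e-05 + 0.000155327 + 5.07054e-20 = 0.00018624
P(Subgroup 1 | x₁, x₂) = 3.09132e-05 / 0.00018624 ≈ 0.1660

0.1660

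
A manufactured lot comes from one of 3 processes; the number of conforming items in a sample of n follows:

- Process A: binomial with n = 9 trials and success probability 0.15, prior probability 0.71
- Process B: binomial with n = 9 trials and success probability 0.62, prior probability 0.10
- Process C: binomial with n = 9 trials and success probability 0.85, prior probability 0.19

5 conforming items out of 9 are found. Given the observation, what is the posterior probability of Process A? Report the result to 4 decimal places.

0.1075

Apply Bayes' rule: the posterior for each component is proportional to its prior times its likelihood at x.
Binomial probabilities:
  L_A = C(9,5)·0.15^5·0.85^4 = 126·7.59375e-05·0.522006 = 0.00499462
  L_B = C(9,5)·0.62^5·0.38^4 = 126·0.0916133·0.0208514 = 0.240693
  L_C = C(9,5)·0.85^5·0.15^4 = 126·0.443705·0.00050625 = 0.0283029
Unnormalised posteriors:
  π_A·L_A = 0.71 × 0.00499462 = 0.00354618
  π_B·L_B = 0.10 × 0.240693 = 0.0240693
  π_C·L_C = 0.19 × 0.0283029 = 0.00537754
Marginal: 0.00354618 + 0.0240693 + 0.00537754 = 0.032993
Responsibility of Process A: 0.00354618 / 0.032993 ≈ 0.1075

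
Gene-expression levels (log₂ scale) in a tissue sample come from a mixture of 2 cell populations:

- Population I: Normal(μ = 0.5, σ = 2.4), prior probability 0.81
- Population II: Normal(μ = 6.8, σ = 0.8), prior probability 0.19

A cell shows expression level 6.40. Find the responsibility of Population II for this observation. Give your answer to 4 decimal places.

0.9273

By Bayes' theorem, P(k | x) = π_k f_k(x) / Σ_j π_j f_j(x).
Normal densities:
  f_I = 0.00809824
  f_II = 0.440082
Weight by the priors:
  π_I·f_I = 0.81 × 0.00809824 = 0.00655957
  π_II·f_II = 0.19 × 0.440082 = 0.0836155
Sum: 0.00655957 + 0.0836155 = 0.0901751
So the posterior for Population II is 0.0836155 / 0.0901751 ≈ 0.9273.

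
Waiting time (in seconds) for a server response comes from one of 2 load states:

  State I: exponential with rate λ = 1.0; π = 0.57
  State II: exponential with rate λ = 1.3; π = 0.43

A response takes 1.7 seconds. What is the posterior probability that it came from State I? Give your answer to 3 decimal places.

0.629

The responsibility of component k is P(Z=k) f_k(x) divided by Σ_j P(Z=j) f_j(x).
Evaluate each component's likelihood at the observed value:
  p_I = 1.0·e^(−1.0·1.7) = 1.0·e^(−1.7000) = 0.182684
  p_II = 1.3·e^(−1.3·1.7) = 1.3·e^(−2.2100) = 0.142611
Prior × likelihood for each component:
  P(Z=I)·p_I = 0.57 × 0.182684 = 0.10413
  P(Z=II)·p_II = 0.43 × 0.142611 = 0.0613227
Sum: 0.10413 + 0.0613227 = 0.165452
So the posterior for State I is 0.10413 / 0.165452 ≈ 0.629.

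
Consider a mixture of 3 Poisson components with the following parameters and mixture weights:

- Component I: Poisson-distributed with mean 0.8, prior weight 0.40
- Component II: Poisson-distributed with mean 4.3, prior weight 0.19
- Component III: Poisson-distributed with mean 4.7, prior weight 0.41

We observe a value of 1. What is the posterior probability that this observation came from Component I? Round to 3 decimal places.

0.834

Apply Bayes' rule: the posterior for each component is proportional to its prior times its likelihood at x.
Poisson probabilities:
  p_I = e^(−0.8)·0.8^1/1! = 0.359463
  p_II = e^(−4.3)·4.3^1/1! = 0.0583448
  p_III = e^(−4.7)·4.7^1/1! = 0.0427478
Prior × likelihood for each component:
  P(Z=I)·p_I = 0.40 × 0.359463 = 0.143785
  P(Z=II)·p_II = 0.19 × 0.0583448 = 0.0110855
  P(Z=III)·p_III = 0.41 × 0.0427478 = 0.0175266
Denominator: 0.143785 + 0.0110855 + 0.0175266 = 0.172397
P(Component I | 1) = 0.143785 / 0.172397 ≈ 0.834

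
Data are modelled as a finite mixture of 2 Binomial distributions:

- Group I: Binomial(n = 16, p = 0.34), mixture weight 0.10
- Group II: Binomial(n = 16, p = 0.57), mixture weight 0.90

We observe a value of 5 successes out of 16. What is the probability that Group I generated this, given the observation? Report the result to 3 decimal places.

The responsibility of component k is π_k f_k(x) divided by Σ_j π_j f_j(x).
Component likelihoods at x = 5 successes out of 16:
  p_I = C(16,5)·0.34^5·0.66^11 = 4368·0.00454354·0.010351 = 0.205428
  p_II = C(16,5)·0.57^5·0.43^11 = 4368·0.0601692·9.29294e-05 = 0.0244236
Weight by the priors:
  π_I·p_I = 0.10 × 0.205428 = 0.0205428
  π_II·p_II = 0.90 × 0.0244236 = 0.0219813
Denominator: 0.0205428 + 0.0219813 = 0.0425241
So the posterior for Group I is 0.0205428 / 0.0425241 ≈ 0.483.

0.483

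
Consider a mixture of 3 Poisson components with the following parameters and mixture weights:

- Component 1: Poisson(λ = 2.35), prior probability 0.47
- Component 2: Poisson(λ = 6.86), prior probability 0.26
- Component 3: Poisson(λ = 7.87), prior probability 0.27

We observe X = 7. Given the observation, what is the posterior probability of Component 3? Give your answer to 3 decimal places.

By Bayes' theorem, P(k | x) = π_k f_k(x) / Σ_j π_j f_j(x).
Evaluate each component's likelihood at the observed value:
  L_1 = e^(−2.35)·2.35^7/7! = 0.00748949
  L_2 = e^(−6.86)·6.86^7/7! = 0.148792
  L_3 = e^(−7.87)·7.87^7/7! = 0.141741
Multiply by the mixture weights:
  π_1·L_1 = 0.47 × 0.00748949 = 0.00352006
  π_2·L_2 = 0.26 × 0.148792 = 0.0386858
  π_3·L_3 = 0.27 × 0.141741 = 0.03827
Evidence: 0.00352006 + 0.0386858 + 0.03827 = 0.0804759
So the posterior for Component 3 is 0.03827 / 0.0804759 ≈ 0.476.

0.476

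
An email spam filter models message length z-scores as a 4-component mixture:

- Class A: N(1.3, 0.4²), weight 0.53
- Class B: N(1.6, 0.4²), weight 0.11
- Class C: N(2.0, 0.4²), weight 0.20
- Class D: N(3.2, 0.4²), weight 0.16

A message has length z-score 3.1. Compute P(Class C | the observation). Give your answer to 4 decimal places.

0.0285

P(component k | x) = π_k·f_k(x) / marginal(x), where marginal(x) = Σ_j π_j·f_j(x).
Component likelihoods at x = 3.1:
  f_A = 3.99594e-05
  f_B = 0.000881489
  f_C = 0.0227339
  f_D = 0.96667
Prior × likelihood for each component:
  π_A·f_A = 0.53 × 3.99594e-05 = 2.11785e-05
  π_B·f_B = 0.11 × 0.000881489 = 9.69638e-05
  π_C·f_C = 0.20 × 0.0227339 = 0.00454678
  π_D·f_D = 0.16 × 0.96667 = 0.154667
Sum: 2.11785e-05 + 9.69638e-05 + 0.00454678 + 0.154667 = 0.159332
P(Class C | 3.1) = 0.00454678 / 0.159332 ≈ 0.0285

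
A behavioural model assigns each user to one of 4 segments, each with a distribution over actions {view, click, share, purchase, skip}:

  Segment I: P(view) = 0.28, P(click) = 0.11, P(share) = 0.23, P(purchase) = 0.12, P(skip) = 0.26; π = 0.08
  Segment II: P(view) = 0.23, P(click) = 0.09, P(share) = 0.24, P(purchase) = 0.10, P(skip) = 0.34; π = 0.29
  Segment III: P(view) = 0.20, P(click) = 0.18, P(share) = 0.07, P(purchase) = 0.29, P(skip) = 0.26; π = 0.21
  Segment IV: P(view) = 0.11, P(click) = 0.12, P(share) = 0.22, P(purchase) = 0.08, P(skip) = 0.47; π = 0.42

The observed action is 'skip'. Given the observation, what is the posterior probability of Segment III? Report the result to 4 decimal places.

By Bayes' theorem, P(k | x) = P(Z=k) f_k(x) / Σ_j P(Z=j) f_j(x).
Evaluate each component's likelihood at the observed value:
  L_I = P(skip | comp) = 0.26
  L_II = P(skip | comp) = 0.34
  L_III = P(skip | comp) = 0.26
  L_IV = P(skip | comp) = 0.47
Unnormalised posteriors:
  P(Z=I)·L_I = 0.08 × 0.26 = 0.0208
  P(Z=II)·L_II = 0.29 × 0.34 = 0.0986
  P(Z=III)·L_III = 0.21 × 0.26 = 0.0546
  P(Z=IV)·L_IV = 0.42 × 0.47 = 0.1974
Sum: 0.0208 + 0.0986 + 0.0546 + 0.1974 = 0.3714
Responsibility of Segment III: 0.0546 / 0.3714 ≈ 0.1470

0.1470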